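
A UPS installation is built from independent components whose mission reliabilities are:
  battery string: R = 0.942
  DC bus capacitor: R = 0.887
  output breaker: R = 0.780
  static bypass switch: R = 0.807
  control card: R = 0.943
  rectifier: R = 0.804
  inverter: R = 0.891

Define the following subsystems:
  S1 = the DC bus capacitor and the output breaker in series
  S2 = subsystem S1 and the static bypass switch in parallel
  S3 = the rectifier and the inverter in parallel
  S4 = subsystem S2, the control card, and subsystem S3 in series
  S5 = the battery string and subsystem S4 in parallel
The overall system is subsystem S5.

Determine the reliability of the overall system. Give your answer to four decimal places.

Series (DC bus capacitor and output breaker): 0.887000 × 0.780000 = 0.691860
Parallel ([0.691860] and static bypass switch): 1 − (1 − 0.691860)(1 − 0.807000) = 0.940529
Parallel (rectifier and inverter): 1 − (1 − 0.804000)(1 − 0.891000) = 0.978636
Series ([0.940529], control card, and [0.978636]): 0.940529 × 0.943000 × 0.978636 = 0.867971
Parallel (battery string and [0.867971]): 1 − (1 − 0.942000)(1 − 0.867971) = 0.9923

0.9923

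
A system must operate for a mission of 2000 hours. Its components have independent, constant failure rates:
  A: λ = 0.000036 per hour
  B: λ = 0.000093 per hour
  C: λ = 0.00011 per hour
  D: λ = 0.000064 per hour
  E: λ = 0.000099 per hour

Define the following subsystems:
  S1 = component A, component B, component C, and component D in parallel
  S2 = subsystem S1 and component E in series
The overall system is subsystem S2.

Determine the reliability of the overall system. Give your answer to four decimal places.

0.8201

R(A) = exp(−0.000036 × 2000) = 0.930531
R(B) = exp(−0.000093 × 2000) = 0.830274
R(C) = exp(−0.00011 × 2000) = 0.802519
R(D) = exp(−0.000064 × 2000) = 0.879853
R(E) = exp(−0.000099 × 2000) = 0.820370
Parallel (A, B, C, and D): 1 − (1 − 0.930531)(1 − 0.830274)(1 − 0.802519)(1 − 0.879853) = 0.999720
Series ([0.999720] and E): 0.999720 × 0.820370 = 0.8201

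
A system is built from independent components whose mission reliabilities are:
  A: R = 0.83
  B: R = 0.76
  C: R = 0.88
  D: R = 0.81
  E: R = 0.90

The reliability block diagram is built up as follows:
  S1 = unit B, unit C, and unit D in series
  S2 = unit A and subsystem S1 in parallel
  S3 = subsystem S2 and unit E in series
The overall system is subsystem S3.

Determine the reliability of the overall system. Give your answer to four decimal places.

0.8299

Series (B, C, and D): 0.760000 × 0.880000 × 0.810000 = 0.541728
Parallel (A and [0.541728]): 1 − (1 − 0.830000)(1 − 0.541728) = 0.922094
Series ([0.922094] and E): 0.922094 × 0.900000 = 0.8299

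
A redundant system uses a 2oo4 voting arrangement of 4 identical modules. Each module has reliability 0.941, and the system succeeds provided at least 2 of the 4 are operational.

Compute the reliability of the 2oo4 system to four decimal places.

R = Σ_{i=2}^{4} C(4,i) p^i (1−p)^{4−i} with p = 0.941
C(4,2)·0.941^2·0.059^2 = 0.018494
C(4,3)·0.941^3·0.059^1 = 0.196644
C(4,4)·0.941^4·0.059^0 = 0.784077
Sum = 0.9992

0.9992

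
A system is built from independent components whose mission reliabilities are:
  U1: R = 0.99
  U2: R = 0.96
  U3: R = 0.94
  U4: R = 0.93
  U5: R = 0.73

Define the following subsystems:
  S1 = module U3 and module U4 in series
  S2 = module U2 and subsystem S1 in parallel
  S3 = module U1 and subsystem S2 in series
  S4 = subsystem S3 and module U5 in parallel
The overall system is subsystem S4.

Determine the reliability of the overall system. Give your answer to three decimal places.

Series (U3 and U4): 0.94000 × 0.93000 = 0.87420
Parallel (U2 and [0.87420]): 1 − (1 − 0.96000)(1 − 0.87420) = 0.99497
Series (U1 and [0.99497]): 0.99000 × 0.99497 = 0.98502
Parallel ([0.98502] and U5): 1 − (1 − 0.98502)(1 − 0.73000) = 0.996

0.996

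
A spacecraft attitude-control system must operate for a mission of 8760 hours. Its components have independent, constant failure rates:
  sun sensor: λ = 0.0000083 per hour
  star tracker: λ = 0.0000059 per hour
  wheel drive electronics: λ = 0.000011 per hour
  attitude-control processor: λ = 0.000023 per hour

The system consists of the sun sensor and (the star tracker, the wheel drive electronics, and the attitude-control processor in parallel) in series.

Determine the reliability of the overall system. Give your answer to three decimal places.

R(sun sensor) = exp(−0.0000083 × 8760) = 0.92987
R(star tracker) = exp(−0.0000059 × 8760) = 0.94963
R(wheel drive electronics) = exp(−0.000011 × 8760) = 0.90814
R(attitude-control processor) = exp(−0.000023 × 8760) = 0.81752
Parallel (star tracker, wheel drive electronics, and attitude-control processor): 1 − (1 − 0.94963)(1 − 0.90814)(1 − 0.81752) = 0.99916
Series (sun sensor and [0.99916]): 0.92987 × 0.99916 = 0.929

0.929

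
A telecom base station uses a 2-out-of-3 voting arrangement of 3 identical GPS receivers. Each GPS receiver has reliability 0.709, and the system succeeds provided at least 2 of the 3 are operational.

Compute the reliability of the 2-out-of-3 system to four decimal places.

0.7952

R = Σ_{i=2}^{3} C(3,i) p^i (1−p)^{3−i} with p = 0.709
C(3,2)·0.709^2·0.291^1 = 0.438841
C(3,3)·0.709^3·0.291^0 = 0.356401
Sum = 0.7952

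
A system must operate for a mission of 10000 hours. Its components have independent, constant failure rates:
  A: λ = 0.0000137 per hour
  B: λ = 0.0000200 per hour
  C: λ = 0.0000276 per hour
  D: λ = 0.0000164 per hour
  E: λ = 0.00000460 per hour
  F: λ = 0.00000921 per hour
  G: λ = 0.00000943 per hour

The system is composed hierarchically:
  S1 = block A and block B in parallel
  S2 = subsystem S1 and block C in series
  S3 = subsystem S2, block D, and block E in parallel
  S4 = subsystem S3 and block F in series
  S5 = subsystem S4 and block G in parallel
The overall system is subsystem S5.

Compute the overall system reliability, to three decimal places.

R(A) = exp(−0.0000137 × 10000) = 0.87197
R(B) = exp(−0.0000200 × 10000) = 0.81873
R(C) = exp(−0.0000276 × 10000) = 0.75881
R(D) = exp(−0.0000164 × 10000) = 0.84874
R(E) = exp(−0.00000460 × 10000) = 0.95504
R(F) = exp(−0.00000921 × 10000) = 0.91201
R(G) = exp(−0.00000943 × 10000) = 0.91001
Parallel (A and B): 1 − (1 − 0.87197)(1 − 0.81873) = 0.97679
Series ([0.97679] and C): 0.97679 × 0.75881 = 0.74120
Parallel ([0.74120], D, and E): 1 − (1 − 0.74120)(1 − 0.84874)(1 − 0.95504) = 0.99824
Series ([0.99824] and F): 0.99824 × 0.91201 = 0.91040
Parallel ([0.91040] and G): 1 − (1 − 0.91040)(1 − 0.91001) = 0.992

0.992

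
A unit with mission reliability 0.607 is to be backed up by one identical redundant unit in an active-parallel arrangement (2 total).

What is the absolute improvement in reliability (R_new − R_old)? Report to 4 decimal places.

0.2386

R_before = 0.607
R_after = 1 − (1 − 0.607)^2 = 0.8456
ΔR = 0.8456 − 0.607 = 0.2386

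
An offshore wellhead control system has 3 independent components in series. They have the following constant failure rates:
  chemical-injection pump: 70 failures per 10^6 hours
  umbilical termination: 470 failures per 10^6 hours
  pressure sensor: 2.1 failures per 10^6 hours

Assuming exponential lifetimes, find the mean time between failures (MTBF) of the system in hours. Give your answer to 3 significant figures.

1840

Series of exponential components: λ_sys = Σ λ_i
λ_sys = 0.000070 + 0.00047 + 0.0000021 = 5.4210e-04 /h
MTBF = 1 / λ_sys = 1840 h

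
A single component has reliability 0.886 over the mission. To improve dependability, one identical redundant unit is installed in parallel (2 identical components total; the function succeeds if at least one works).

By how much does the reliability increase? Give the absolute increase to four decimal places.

R_before = 0.886
R_after = 1 − (1 − 0.886)^2 = 0.9870
ΔR = 0.9870 − 0.886 = 0.1010

0.1010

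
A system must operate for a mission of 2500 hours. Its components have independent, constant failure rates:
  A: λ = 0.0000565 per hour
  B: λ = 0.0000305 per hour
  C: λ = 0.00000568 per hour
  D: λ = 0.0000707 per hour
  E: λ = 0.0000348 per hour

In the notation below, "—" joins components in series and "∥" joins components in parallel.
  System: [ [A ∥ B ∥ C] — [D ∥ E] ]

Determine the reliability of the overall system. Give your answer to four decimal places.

R(A) = exp(−0.0000565 × 2500) = 0.868272
R(B) = exp(−0.0000305 × 2500) = 0.926585
R(C) = exp(−0.00000568 × 2500) = 0.985900
R(D) = exp(−0.0000707 × 2500) = 0.837989
R(E) = exp(−0.0000348 × 2500) = 0.916677
Parallel (A, B, and C): 1 − (1 − 0.868272)(1 − 0.926585)(1 − 0.985900) = 0.999864
Parallel (D and E): 1 − (1 − 0.837989)(1 − 0.916677) = 0.986501
Series ([0.999864] and [0.986501]): 0.999864 × 0.986501 = 0.9864

0.9864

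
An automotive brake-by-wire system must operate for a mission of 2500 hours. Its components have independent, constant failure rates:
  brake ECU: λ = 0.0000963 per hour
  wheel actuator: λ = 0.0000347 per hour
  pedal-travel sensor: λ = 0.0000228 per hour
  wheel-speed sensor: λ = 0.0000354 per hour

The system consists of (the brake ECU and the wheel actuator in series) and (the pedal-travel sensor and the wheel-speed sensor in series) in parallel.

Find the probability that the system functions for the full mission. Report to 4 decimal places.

R(brake ECU) = exp(−0.0000963 × 2500) = 0.786038
R(wheel actuator) = exp(−0.0000347 × 2500) = 0.916906
R(pedal-travel sensor) = exp(−0.0000228 × 2500) = 0.944594
R(wheel-speed sensor) = exp(−0.0000354 × 2500) = 0.915303
Series (brake ECU and wheel actuator): 0.786038 × 0.916906 = 0.720723
Series (pedal-travel sensor and wheel-speed sensor): 0.944594 × 0.915303 = 0.864590
Parallel ([0.720723] and [0.864590]): 1 − (1 − 0.720723)(1 − 0.864590) = 0.9622

0.9622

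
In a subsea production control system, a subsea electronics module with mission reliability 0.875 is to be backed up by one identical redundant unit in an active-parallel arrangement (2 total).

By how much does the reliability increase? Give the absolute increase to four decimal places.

0.1094

R_before = 0.875
R_after = 1 − (1 − 0.875)^2 = 0.9844
ΔR = 0.9844 − 0.875 = 0.1094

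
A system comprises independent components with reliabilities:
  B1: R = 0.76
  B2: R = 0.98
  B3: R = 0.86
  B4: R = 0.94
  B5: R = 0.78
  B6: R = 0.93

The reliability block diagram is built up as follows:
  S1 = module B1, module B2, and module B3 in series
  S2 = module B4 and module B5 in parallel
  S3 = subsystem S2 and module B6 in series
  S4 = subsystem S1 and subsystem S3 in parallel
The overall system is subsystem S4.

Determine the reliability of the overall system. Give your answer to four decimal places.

Series (B1, B2, and B3): 0.760000 × 0.980000 × 0.860000 = 0.640528
Parallel (B4 and B5): 1 − (1 − 0.940000)(1 − 0.780000) = 0.986800
Series ([0.986800] and B6): 0.986800 × 0.930000 = 0.917724
Parallel ([0.640528] and [0.917724]): 1 − (1 − 0.640528)(1 − 0.917724) = 0.9704

0.9704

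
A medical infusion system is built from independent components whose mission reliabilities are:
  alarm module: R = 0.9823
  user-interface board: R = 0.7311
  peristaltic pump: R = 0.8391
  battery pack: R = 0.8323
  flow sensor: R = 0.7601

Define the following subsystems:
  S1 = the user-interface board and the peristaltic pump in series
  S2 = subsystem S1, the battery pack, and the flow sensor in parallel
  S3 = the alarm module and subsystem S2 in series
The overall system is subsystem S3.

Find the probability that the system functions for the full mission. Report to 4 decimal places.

Series (user-interface board and peristaltic pump): 0.731100 × 0.839100 = 0.613466
Parallel ([0.613466], battery pack, and flow sensor): 1 − (1 − 0.613466)(1 − 0.832300)(1 − 0.760100) = 0.984449
Series (alarm module and [0.984449]): 0.982300 × 0.984449 = 0.9670

0.9670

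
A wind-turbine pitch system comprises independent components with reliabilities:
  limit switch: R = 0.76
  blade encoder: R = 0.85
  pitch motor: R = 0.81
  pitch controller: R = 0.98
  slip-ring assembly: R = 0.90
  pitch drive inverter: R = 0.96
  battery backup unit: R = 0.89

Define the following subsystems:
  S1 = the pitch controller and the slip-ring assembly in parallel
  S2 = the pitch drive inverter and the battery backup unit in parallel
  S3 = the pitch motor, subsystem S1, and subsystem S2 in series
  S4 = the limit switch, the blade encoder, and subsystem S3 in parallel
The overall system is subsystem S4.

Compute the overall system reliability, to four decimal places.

0.9930

Parallel (pitch controller and slip-ring assembly): 1 − (1 − 0.980000)(1 − 0.900000) = 0.998000
Parallel (pitch drive inverter and battery backup unit): 1 − (1 − 0.960000)(1 − 0.890000) = 0.995600
Series (pitch motor, [0.998000], and [0.995600]): 0.810000 × 0.998000 × 0.995600 = 0.804823
Parallel (limit switch, blade encoder, and [0.804823]): 1 − (1 − 0.760000)(1 − 0.850000)(1 − 0.804823) = 0.9930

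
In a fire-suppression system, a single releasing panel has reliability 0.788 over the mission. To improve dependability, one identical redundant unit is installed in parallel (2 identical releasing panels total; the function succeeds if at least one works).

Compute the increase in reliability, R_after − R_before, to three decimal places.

0.167

R_before = 0.788
R_after = 1 − (1 − 0.788)^2 = 0.955
ΔR = 0.955 − 0.788 = 0.167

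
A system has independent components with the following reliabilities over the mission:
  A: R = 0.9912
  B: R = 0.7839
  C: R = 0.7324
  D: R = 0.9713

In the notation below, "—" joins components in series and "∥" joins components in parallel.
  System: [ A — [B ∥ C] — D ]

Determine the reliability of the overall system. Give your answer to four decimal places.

Parallel (B and C): 1 − (1 − 0.783900)(1 − 0.732400) = 0.942172
Series (A, [0.942172], and D): 0.991200 × 0.942172 × 0.971300 = 0.9071

0.9071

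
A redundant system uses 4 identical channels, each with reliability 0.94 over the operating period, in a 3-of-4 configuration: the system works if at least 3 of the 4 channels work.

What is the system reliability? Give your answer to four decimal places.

0.9801

R = Σ_{i=3}^{4} C(4,i) p^i (1−p)^{4−i} with p = 0.94
C(4,3)·0.94^3·0.06^1 = 0.199340
C(4,4)·0.94^4·0.06^0 = 0.780749
Sum = 0.9801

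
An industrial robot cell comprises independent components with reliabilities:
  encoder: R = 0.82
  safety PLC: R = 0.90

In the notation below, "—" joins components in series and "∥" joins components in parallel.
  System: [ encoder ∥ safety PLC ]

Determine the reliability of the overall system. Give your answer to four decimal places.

0.9820

Parallel (encoder and safety PLC): 1 − (1 − 0.820000)(1 − 0.900000) = 0.9820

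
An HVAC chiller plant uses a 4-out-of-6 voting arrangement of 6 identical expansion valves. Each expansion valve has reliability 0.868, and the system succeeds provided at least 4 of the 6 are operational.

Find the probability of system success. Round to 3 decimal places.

R = Σ_{i=4}^{6} C(6,i) p^i (1−p)^{6−i} with p = 0.868
C(6,4)·0.868^4·0.132^2 = 0.14836
C(6,5)·0.868^5·0.132^1 = 0.39023
C(6,6)·0.868^6·0.132^0 = 0.42768
Sum = 0.966

0.966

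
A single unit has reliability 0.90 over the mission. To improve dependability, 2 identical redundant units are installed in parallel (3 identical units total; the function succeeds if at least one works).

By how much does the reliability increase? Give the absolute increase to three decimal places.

0.099

R_before = 0.90
R_after = 1 − (1 − 0.90)^3 = 0.999
ΔR = 0.999 − 0.90 = 0.099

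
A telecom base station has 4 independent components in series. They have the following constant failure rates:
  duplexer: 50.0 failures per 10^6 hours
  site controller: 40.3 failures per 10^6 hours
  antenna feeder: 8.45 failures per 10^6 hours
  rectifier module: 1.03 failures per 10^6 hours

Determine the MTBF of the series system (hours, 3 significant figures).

Series of exponential components: λ_sys = Σ λ_i
λ_sys = 0.0000500 + 0.0000403 + 0.00000845 + 0.00000103 = 9.9780e-05 /h
MTBF = 1 / λ_sys = 10000 h

10000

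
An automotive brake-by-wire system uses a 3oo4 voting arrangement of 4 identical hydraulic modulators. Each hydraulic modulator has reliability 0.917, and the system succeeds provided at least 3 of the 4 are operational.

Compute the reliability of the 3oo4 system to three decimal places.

R = Σ_{i=3}^{4} C(4,i) p^i (1−p)^{4−i} with p = 0.917
C(4,3)·0.917^3·0.083^1 = 0.25600
C(4,4)·0.917^4·0.083^0 = 0.70709
Sum = 0.963

0.963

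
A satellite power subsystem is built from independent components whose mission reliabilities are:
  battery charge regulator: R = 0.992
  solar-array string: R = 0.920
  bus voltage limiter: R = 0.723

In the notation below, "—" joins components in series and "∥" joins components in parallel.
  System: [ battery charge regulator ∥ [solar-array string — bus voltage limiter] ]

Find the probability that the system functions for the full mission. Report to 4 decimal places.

Series (solar-array string and bus voltage limiter): 0.920000 × 0.723000 = 0.665160
Parallel (battery charge regulator and [0.665160]): 1 − (1 − 0.992000)(1 − 0.665160) = 0.9973

0.9973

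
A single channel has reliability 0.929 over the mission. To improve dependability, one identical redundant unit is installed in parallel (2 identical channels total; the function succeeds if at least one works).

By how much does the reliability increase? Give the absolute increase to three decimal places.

0.066

R_before = 0.929
R_after = 1 − (1 − 0.929)^2 = 0.995
ΔR = 0.995 − 0.929 = 0.066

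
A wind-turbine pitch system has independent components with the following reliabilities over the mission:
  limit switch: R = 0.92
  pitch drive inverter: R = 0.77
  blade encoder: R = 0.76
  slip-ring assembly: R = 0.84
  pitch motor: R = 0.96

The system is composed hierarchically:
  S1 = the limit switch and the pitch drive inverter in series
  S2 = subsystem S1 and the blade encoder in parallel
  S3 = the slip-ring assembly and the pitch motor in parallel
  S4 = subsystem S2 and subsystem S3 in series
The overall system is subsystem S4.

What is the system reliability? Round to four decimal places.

0.9241

Series (limit switch and pitch drive inverter): 0.920000 × 0.770000 = 0.708400
Parallel ([0.708400] and blade encoder): 1 − (1 − 0.708400)(1 − 0.760000) = 0.930016
Parallel (slip-ring assembly and pitch motor): 1 − (1 − 0.840000)(1 − 0.960000) = 0.993600
Series ([0.930016] and [0.993600]): 0.930016 × 0.993600 = 0.9241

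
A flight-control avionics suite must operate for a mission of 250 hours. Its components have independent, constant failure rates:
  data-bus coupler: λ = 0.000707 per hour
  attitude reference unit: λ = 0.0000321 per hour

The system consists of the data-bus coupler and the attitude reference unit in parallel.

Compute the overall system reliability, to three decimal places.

0.999

R(data-bus coupler) = exp(−0.000707 × 250) = 0.83799
R(attitude reference unit) = exp(−0.0000321 × 250) = 0.99201
Parallel (data-bus coupler and attitude reference unit): 1 − (1 − 0.83799)(1 − 0.99201) = 0.999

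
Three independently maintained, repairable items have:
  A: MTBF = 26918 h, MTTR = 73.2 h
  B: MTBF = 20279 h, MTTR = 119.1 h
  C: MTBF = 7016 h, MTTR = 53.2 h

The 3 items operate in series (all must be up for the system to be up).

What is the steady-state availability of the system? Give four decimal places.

0.9840

A(A) = MTBF/(MTBF+MTTR) = 26918/(26918+73.2) = 0.997288
A(B) = MTBF/(MTBF+MTTR) = 20279/(20279+119.1) = 0.994161
A(C) = MTBF/(MTBF+MTTR) = 7016/(7016+53.2) = 0.992474
Series availability: 0.997288 × 0.994161 × 0.992474 = 0.9840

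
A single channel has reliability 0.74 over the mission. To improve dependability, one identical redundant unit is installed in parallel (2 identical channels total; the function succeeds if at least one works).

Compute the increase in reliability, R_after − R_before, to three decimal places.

R_before = 0.74
R_after = 1 − (1 − 0.74)^2 = 0.932
ΔR = 0.932 − 0.74 = 0.192

0.192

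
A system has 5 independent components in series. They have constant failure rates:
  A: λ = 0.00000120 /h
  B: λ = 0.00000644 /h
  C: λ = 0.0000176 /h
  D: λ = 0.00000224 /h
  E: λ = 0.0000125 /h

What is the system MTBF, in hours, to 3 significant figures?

Series of exponential components: λ_sys = Σ λ_i
λ_sys = 0.00000120 + 0.00000644 + 0.0000176 + 0.00000224 + 0.0000125 = 3.9980e-05 /h
MTBF = 1 / λ_sys = 25000 h

25000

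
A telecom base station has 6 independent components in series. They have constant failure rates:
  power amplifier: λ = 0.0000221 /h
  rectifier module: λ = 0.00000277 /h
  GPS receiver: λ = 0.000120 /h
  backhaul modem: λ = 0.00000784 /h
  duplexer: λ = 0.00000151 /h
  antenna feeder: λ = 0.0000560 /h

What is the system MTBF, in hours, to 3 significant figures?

Series of exponential components: λ_sys = Σ λ_i
λ_sys = 0.0000221 + 0.00000277 + 0.000120 + 0.00000784 + 0.00000151 + 0.0000560 = 2.1022e-04 /h
MTBF = 1 / λ_sys = 4760 h

4760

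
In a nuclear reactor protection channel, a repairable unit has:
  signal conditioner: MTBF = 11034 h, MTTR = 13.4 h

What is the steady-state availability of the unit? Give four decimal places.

A(signal conditioner) = MTBF/(MTBF+MTTR) = 11034/(11034+13.4) = 0.9988

0.9988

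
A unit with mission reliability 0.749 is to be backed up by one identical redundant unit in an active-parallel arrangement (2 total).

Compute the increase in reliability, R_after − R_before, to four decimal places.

R_before = 0.749
R_after = 1 − (1 − 0.749)^2 = 0.9370
ΔR = 0.9370 − 0.749 = 0.1880

0.1880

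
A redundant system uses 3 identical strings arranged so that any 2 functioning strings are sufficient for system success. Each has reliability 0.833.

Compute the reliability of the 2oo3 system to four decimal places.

R = Σ_{i=2}^{3} C(3,i) p^i (1−p)^{3−i} with p = 0.833
C(3,2)·0.833^2·0.167^1 = 0.347638
C(3,3)·0.833^3·0.167^0 = 0.578010
Sum = 0.9256

0.9256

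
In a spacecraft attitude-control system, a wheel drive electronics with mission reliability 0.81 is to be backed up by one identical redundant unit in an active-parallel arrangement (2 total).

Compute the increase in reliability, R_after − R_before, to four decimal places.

0.1539

R_before = 0.81
R_after = 1 − (1 − 0.81)^2 = 0.9639
ΔR = 0.9639 − 0.81 = 0.1539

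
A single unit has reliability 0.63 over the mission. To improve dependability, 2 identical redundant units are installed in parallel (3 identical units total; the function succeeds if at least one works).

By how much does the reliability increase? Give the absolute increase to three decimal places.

0.319

R_before = 0.63
R_after = 1 − (1 − 0.63)^3 = 0.949
ΔR = 0.949 − 0.63 = 0.319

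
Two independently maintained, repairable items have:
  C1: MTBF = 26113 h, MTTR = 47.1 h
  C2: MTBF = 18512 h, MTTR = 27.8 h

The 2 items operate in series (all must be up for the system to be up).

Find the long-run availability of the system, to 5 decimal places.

A(C1) = MTBF/(MTBF+MTTR) = 26113/(26113+47.1) = 0.998200
A(C2) = MTBF/(MTBF+MTTR) = 18512/(18512+27.8) = 0.998501
Series availability: 0.998200 × 0.998501 = 0.99670

0.99670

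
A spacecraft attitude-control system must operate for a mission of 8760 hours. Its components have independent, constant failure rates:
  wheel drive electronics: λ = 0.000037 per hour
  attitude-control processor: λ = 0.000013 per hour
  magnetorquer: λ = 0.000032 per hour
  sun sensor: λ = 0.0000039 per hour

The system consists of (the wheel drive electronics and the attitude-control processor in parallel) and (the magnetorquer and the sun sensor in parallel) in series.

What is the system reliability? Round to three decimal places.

0.962

R(wheel drive electronics) = exp(−0.000037 × 8760) = 0.72316
R(attitude-control processor) = exp(−0.000013 × 8760) = 0.89237
R(magnetorquer) = exp(−0.000032 × 8760) = 0.75554
R(sun sensor) = exp(−0.0000039 × 8760) = 0.96641
Parallel (wheel drive electronics and attitude-control processor): 1 − (1 − 0.72316)(1 − 0.89237) = 0.97020
Parallel (magnetorquer and sun sensor): 1 − (1 − 0.75554)(1 − 0.96641) = 0.99179
Series ([0.97020] and [0.99179]): 0.97020 × 0.99179 = 0.962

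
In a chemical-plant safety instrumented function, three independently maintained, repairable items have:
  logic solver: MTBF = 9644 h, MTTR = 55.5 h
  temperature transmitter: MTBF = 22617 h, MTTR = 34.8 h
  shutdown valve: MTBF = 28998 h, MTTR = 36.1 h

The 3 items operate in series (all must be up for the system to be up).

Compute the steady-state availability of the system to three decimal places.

0.992

A(logic solver) = MTBF/(MTBF+MTTR) = 9644/(9644+55.5) = 0.994278
A(temperature transmitter) = MTBF/(MTBF+MTTR) = 22617/(22617+34.8) = 0.998464
A(shutdown valve) = MTBF/(MTBF+MTTR) = 28998/(28998+36.1) = 0.998757
Series availability: 0.994278 × 0.998464 × 0.998757 = 0.992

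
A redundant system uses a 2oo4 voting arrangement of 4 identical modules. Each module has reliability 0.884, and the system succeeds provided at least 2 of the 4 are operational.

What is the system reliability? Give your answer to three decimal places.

0.994

R = Σ_{i=2}^{4} C(4,i) p^i (1−p)^{4−i} with p = 0.884
C(4,2)·0.884^2·0.116^2 = 0.06309
C(4,3)·0.884^3·0.116^1 = 0.32053
C(4,4)·0.884^4·0.116^0 = 0.61067
Sum = 0.994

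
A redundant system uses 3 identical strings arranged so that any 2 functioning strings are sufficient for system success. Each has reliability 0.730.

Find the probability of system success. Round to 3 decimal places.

0.821

R = Σ_{i=2}^{3} C(3,i) p^i (1−p)^{3−i} with p = 0.730
C(3,2)·0.730^2·0.270^1 = 0.43165
C(3,3)·0.730^3·0.270^0 = 0.38902
Sum = 0.821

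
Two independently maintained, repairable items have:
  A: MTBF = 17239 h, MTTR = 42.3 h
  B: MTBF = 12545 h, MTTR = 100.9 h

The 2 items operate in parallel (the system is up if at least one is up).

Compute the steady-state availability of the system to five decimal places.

0.99998

A(A) = MTBF/(MTBF+MTTR) = 17239/(17239+42.3) = 0.997552
A(B) = MTBF/(MTBF+MTTR) = 12545/(12545+100.9) = 0.992021
Parallel availability: 1 − (1 − 0.997552)(1 − 0.992021) = 0.99998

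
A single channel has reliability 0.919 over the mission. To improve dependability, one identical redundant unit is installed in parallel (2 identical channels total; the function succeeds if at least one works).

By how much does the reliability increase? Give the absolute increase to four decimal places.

0.0744

R_before = 0.919
R_after = 1 − (1 − 0.919)^2 = 0.9934
ΔR = 0.9934 − 0.919 = 0.0744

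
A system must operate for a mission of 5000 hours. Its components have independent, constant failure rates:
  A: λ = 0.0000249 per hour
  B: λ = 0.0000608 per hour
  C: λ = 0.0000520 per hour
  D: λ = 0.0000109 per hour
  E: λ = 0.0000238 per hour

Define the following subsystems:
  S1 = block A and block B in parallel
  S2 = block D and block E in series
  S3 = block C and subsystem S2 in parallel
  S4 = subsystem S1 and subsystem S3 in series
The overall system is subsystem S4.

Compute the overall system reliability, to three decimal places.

0.934

R(A) = exp(−0.0000249 × 5000) = 0.88294
R(B) = exp(−0.0000608 × 5000) = 0.73786
R(C) = exp(−0.0000520 × 5000) = 0.77105
R(D) = exp(−0.0000109 × 5000) = 0.94696
R(E) = exp(−0.0000238 × 5000) = 0.88781
Parallel (A and B): 1 − (1 − 0.88294)(1 − 0.73786) = 0.96931
Series (D and E): 0.94696 × 0.88781 = 0.84072
Parallel (C and [0.84072]): 1 − (1 − 0.77105)(1 − 0.84072) = 0.96353
Series ([0.96931] and [0.96353]): 0.96931 × 0.96353 = 0.934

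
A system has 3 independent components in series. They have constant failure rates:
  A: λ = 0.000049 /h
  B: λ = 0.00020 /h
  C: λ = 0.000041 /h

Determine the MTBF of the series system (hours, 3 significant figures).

3450

Series of exponential components: λ_sys = Σ λ_i
λ_sys = 0.000049 + 0.00020 + 0.000041 = 2.9000e-04 /h
MTBF = 1 / λ_sys = 3450 h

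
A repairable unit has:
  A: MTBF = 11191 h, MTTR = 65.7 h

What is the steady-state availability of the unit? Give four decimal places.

A(A) = MTBF/(MTBF+MTTR) = 11191/(11191+65.7) = 0.9942

0.9942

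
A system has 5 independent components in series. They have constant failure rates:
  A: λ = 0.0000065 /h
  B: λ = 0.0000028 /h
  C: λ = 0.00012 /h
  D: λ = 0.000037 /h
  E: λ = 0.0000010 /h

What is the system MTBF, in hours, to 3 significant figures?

Series of exponential components: λ_sys = Σ λ_i
λ_sys = 0.0000065 + 0.0000028 + 0.00012 + 0.000037 + 0.0000010 = 1.6730e-04 /h
MTBF = 1 / λ_sys = 5980 h

5980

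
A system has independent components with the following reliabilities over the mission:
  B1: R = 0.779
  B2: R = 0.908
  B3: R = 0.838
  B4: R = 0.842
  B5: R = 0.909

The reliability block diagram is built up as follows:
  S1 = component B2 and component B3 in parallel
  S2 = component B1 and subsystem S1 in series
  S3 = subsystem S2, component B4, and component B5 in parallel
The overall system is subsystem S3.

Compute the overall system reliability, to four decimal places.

0.9967

Parallel (B2 and B3): 1 − (1 − 0.908000)(1 − 0.838000) = 0.985096
Series (B1 and [0.985096]): 0.779000 × 0.985096 = 0.767390
Parallel ([0.767390], B4, and B5): 1 − (1 − 0.767390)(1 − 0.842000)(1 − 0.909000) = 0.9967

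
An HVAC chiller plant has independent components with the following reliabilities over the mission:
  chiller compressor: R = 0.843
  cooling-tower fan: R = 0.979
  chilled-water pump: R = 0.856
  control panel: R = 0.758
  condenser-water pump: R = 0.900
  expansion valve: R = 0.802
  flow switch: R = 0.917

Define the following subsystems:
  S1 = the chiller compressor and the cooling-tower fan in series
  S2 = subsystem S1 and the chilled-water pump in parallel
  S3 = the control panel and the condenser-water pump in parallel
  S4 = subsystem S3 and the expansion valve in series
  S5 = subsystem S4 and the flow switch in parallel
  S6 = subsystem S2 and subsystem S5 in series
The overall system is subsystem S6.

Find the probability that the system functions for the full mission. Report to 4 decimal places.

Series (chiller compressor and cooling-tower fan): 0.843000 × 0.979000 = 0.825297
Parallel ([0.825297] and chilled-water pump): 1 − (1 − 0.825297)(1 − 0.856000) = 0.974843
Parallel (control panel and condenser-water pump): 1 − (1 − 0.758000)(1 − 0.900000) = 0.975800
Series ([0.975800] and expansion valve): 0.975800 × 0.802000 = 0.782592
Parallel ([0.782592] and flow switch): 1 − (1 − 0.782592)(1 − 0.917000) = 0.981955
Series ([0.974843] and [0.981955]): 0.974843 × 0.981955 = 0.9573

0.9573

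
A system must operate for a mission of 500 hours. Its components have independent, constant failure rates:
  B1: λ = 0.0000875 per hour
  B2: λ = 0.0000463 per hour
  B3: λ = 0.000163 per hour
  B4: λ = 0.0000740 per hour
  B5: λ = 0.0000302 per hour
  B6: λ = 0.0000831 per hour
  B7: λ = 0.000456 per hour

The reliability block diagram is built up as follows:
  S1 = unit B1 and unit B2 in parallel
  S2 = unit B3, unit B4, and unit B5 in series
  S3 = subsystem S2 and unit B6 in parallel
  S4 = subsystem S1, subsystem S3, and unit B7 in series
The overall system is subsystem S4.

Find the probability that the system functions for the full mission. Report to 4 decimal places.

R(B1) = exp(−0.0000875 × 500) = 0.957193
R(B2) = exp(−0.0000463 × 500) = 0.977116
R(B3) = exp(−0.000163 × 500) = 0.921733
R(B4) = exp(−0.0000740 × 500) = 0.963676
R(B5) = exp(−0.0000302 × 500) = 0.985013
R(B6) = exp(−0.0000831 × 500) = 0.959301
R(B7) = exp(−0.000456 × 500) = 0.796124
Parallel (B1 and B2): 1 − (1 − 0.957193)(1 − 0.977116) = 0.999020
Series (B3, B4, and B5): 0.921733 × 0.963676 × 0.985013 = 0.874940
Parallel ([0.874940] and B6): 1 − (1 − 0.874940)(1 − 0.959301) = 0.994910
Series ([0.999020], [0.994910], and B7): 0.999020 × 0.994910 × 0.796124 = 0.7913

0.7913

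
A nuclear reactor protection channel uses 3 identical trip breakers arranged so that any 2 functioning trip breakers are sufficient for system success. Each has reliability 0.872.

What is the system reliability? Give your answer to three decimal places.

0.955

R = Σ_{i=2}^{3} C(3,i) p^i (1−p)^{3−i} with p = 0.872
C(3,2)·0.872^2·0.128^1 = 0.29199
C(3,3)·0.872^3·0.128^0 = 0.66305
Sum = 0.955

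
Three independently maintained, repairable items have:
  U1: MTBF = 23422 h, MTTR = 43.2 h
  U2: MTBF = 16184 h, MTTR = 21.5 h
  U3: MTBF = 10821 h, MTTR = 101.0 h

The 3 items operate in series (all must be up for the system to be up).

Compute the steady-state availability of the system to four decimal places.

A(U1) = MTBF/(MTBF+MTTR) = 23422/(23422+43.2) = 0.998159
A(U2) = MTBF/(MTBF+MTTR) = 16184/(16184+21.5) = 0.998673
A(U3) = MTBF/(MTBF+MTTR) = 10821/(10821+101.0) = 0.990753
Series availability: 0.998159 × 0.998673 × 0.990753 = 0.9876

0.9876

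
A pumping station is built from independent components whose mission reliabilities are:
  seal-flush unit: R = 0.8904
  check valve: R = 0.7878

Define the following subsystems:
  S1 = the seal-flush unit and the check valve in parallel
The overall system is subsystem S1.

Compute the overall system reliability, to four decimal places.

Parallel (seal-flush unit and check valve): 1 − (1 − 0.890400)(1 − 0.787800) = 0.9767

0.9767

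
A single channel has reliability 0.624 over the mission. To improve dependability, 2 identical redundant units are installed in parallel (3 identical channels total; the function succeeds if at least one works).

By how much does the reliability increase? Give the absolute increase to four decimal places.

0.3228

R_before = 0.624
R_after = 1 − (1 − 0.624)^3 = 0.9468
ΔR = 0.9468 − 0.624 = 0.3228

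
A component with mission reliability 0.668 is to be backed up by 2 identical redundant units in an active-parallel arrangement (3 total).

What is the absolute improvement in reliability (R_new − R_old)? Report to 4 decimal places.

0.2954

R_before = 0.668
R_after = 1 − (1 − 0.668)^3 = 0.9634
ΔR = 0.9634 − 0.668 = 0.2954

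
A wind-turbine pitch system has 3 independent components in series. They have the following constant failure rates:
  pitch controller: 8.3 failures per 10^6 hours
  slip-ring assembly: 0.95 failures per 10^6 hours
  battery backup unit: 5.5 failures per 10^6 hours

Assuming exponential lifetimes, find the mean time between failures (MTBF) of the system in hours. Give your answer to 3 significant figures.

67800

Series of exponential components: λ_sys = Σ λ_i
λ_sys = 0.0000083 + 0.00000095 + 0.0000055 = 1.4750e-05 /h
MTBF = 1 / λ_sys = 67800 h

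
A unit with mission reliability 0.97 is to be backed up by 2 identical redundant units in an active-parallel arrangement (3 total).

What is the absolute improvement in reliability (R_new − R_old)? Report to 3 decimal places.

0.030

R_before = 0.97
R_after = 1 − (1 − 0.97)^3 = 1.000
ΔR = 1.000 − 0.97 = 0.030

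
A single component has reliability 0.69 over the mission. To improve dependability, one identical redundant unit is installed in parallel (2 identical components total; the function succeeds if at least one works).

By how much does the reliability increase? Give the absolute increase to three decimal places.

0.214

R_before = 0.69
R_after = 1 − (1 − 0.69)^2 = 0.904
ΔR = 0.904 − 0.69 = 0.214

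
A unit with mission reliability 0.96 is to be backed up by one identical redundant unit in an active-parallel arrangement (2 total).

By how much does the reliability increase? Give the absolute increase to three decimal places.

R_before = 0.96
R_after = 1 − (1 − 0.96)^2 = 0.998
ΔR = 0.998 − 0.96 = 0.038

0.038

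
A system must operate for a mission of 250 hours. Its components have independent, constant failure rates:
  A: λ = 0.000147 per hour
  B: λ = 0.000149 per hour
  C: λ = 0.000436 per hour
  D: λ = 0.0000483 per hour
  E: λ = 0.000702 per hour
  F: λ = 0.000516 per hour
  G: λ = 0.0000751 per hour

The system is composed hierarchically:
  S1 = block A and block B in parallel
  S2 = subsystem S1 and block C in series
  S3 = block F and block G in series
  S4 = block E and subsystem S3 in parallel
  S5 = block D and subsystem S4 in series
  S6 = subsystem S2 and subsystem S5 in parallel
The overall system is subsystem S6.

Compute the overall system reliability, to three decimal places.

0.996

R(A) = exp(−0.000147 × 250) = 0.96392
R(B) = exp(−0.000149 × 250) = 0.96344
R(C) = exp(−0.000436 × 250) = 0.89673
R(D) = exp(−0.0000483 × 250) = 0.98800
R(E) = exp(−0.000702 × 250) = 0.83904
R(F) = exp(−0.000516 × 250) = 0.87897
R(G) = exp(−0.0000751 × 250) = 0.98140
Parallel (A and B): 1 − (1 − 0.96392)(1 − 0.96344) = 0.99868
Series ([0.99868] and C): 0.99868 × 0.89673 = 0.89555
Series (F and G): 0.87897 × 0.98140 = 0.86262
Parallel (E and [0.86262]): 1 − (1 − 0.83904)(1 − 0.86262) = 0.97789
Series (D and [0.97789]): 0.98800 × 0.97789 = 0.96616
Parallel ([0.89555] and [0.96616]): 1 − (1 − 0.89555)(1 − 0.96616) = 0.996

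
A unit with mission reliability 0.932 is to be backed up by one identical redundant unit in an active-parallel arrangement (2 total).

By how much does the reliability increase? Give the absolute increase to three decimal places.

0.063

R_before = 0.932
R_after = 1 − (1 − 0.932)^2 = 0.995
ΔR = 0.995 − 0.932 = 0.063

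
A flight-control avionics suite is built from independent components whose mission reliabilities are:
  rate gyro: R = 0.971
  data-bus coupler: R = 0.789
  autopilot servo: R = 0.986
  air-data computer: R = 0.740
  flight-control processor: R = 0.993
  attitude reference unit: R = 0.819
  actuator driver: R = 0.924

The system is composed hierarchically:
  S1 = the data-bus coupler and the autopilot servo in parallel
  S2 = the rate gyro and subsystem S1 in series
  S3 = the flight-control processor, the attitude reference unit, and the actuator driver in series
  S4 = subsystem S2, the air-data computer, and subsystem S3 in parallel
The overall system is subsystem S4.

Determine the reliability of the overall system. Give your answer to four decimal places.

0.9979

Parallel (data-bus coupler and autopilot servo): 1 − (1 − 0.789000)(1 − 0.986000) = 0.997046
Series (rate gyro and [0.997046]): 0.971000 × 0.997046 = 0.968132
Series (flight-control processor, attitude reference unit, and actuator driver): 0.993000 × 0.819000 × 0.924000 = 0.751459
Parallel ([0.968132], air-data computer, and [0.751459]): 1 − (1 − 0.968132)(1 − 0.740000)(1 − 0.751459) = 0.9979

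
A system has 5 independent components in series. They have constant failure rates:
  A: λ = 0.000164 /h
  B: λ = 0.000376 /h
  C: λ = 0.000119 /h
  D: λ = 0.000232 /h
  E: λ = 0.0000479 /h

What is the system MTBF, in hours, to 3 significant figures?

Series of exponential components: λ_sys = Σ λ_i
λ_sys = 0.000164 + 0.000376 + 0.000119 + 0.000232 + 0.0000479 = 9.3890e-04 /h
MTBF = 1 / λ_sys = 1070 h

1070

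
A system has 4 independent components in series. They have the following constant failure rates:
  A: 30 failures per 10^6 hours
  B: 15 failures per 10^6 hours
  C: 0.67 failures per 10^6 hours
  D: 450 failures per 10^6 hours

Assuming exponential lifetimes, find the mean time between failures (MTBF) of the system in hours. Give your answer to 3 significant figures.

Series of exponential components: λ_sys = Σ λ_i
λ_sys = 0.000030 + 0.000015 + 0.00000067 + 0.00045 = 4.9567e-04 /h
MTBF = 1 / λ_sys = 2020 h

2020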